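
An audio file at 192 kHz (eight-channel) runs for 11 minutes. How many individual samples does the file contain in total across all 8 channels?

11 minutes = 660 s.
192,000 × 660 s × 8 ch = 1,013,760,000 samples.

1,013,760,000 samples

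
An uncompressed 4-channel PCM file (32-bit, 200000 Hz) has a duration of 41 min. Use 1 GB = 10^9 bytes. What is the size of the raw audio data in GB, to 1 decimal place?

Duration = 41 min = 2,460 s.
Bytes = 200,000 samples/s × 2,460 s × 4 bytes/sample × 4 ch = 7,872,000,000 bytes.
7,872,000,000 / 1,000,000,000 = 7.9 GB.

7.9 GB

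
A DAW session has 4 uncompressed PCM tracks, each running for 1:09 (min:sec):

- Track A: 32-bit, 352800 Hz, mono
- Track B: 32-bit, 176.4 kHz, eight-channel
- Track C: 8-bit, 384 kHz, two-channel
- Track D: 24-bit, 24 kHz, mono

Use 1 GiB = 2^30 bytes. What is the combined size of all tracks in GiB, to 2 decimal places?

0.51 GiB

1:09 (min:sec) = 69 s.
Track A: 352,800 × 69 × 4 × 1 = 97,372,800 bytes.
Track B: 176,400 × 69 × 4 × 8 = 389,491,200 bytes.
Track C: 384,000 × 69 × 1 × 2 = 52,992,000 bytes.
Track D: 24,000 × 69 × 3 × 1 = 4,968,000 bytes.
Total = 544,824,000 bytes = 0.51 GiB.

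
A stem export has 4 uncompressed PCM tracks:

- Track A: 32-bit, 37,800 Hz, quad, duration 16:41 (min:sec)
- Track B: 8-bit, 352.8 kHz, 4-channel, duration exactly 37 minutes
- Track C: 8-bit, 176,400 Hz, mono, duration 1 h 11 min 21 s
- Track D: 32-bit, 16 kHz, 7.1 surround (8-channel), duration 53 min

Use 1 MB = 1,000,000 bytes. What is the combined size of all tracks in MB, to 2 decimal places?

Track A: 16:41 (min:sec) = 1,001 s; 37,800 × 1,001 × 4 × 4 = 605,404,800 bytes.
Track B: exactly 37 minutes = 2,220 s; 352,800 × 2,220 × 1 × 4 = 3,132,864,000 bytes.
Track C: 1 h 11 min 21 s = 4,281 s; 176,400 × 4,281 × 1 × 1 = 755,168,400 bytes.
Track D: 53 min = 3,180 s; 16,000 × 3,180 × 4 × 8 = 1,628,160,000 bytes.
Total = 6,121,597,200 bytes = 6121.60 MB.

6121.60 MB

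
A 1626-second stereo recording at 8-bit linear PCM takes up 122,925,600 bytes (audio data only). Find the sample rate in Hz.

Bytes = sample_rate × seconds × bytes_per_sample × channels.
sample_rate = 122,925,600 / (1,626 × 1 × 2) = 122,925,600 / 3,252 = 37,800 Hz.

37,800 Hz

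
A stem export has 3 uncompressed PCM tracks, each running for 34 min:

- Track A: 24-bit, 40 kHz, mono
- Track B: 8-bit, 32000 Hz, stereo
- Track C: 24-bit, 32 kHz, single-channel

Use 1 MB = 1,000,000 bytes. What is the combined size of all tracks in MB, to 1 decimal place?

571.2 MB

34 min = 2,040 s.
Track A: 40,000 × 2,040 × 3 × 1 = 244,800,000 bytes.
Track B: 32,000 × 2,040 × 1 × 2 = 130,560,000 bytes.
Track C: 32,000 × 2,040 × 3 × 1 = 195,840,000 bytes.
Total = 571,200,000 bytes = 571.2 MB.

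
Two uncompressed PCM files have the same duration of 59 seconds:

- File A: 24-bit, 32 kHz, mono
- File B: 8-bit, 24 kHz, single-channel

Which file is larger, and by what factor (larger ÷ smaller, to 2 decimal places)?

File A: 32,000 × 3 × 1 = 96,000 bytes/s.
File B: 24,000 × 1 × 1 = 24,000 bytes/s.
File A is larger; ratio = 5,664,000 / 1,416,000 = 4.00.

File A, by a factor of 4.00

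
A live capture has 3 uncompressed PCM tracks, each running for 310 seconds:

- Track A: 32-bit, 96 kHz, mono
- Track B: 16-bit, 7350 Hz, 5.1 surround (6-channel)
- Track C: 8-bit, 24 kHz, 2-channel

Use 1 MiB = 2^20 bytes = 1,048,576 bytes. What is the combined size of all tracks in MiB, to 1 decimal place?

153.8 MiB

Track A: 96,000 × 310 × 4 × 1 = 119,040,000 bytes.
Track B: 7,350 × 310 × 2 × 6 = 27,342,000 bytes.
Track C: 24,000 × 310 × 1 × 2 = 14,880,000 bytes.
Total = 161,262,000 bytes = 153.8 MiB.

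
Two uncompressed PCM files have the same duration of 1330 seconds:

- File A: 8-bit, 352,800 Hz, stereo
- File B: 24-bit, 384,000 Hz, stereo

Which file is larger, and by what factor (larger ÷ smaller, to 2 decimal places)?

File A: 352,800 × 1 × 2 = 705,600 bytes/s.
File B: 384,000 × 3 × 2 = 2,304,000 bytes/s.
File B is larger; ratio = 3,064,320,000 / 938,448,000 = 3.27.

File B, by a factor of 3.27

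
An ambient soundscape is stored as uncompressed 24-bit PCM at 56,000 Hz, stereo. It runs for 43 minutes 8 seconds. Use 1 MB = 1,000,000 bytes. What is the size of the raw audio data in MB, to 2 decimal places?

Duration = 43 minutes 8 seconds = 2,588 s.
Bytes = 56,000 samples/s × 2,588 s × 3 bytes/sample × 2 ch = 869,568,000 bytes.
869,568,000 / 1,000,000 = 869.57 MB.

869.57 MB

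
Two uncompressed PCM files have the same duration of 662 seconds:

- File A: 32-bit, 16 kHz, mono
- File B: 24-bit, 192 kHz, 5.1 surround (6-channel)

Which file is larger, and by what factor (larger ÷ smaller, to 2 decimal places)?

File B, by a factor of 54.00

File A: 16,000 × 4 × 1 = 64,000 bytes/s.
File B: 192,000 × 3 × 6 = 3,456,000 bytes/s.
File B is larger; ratio = 2,287,872,000 / 42,368,000 = 54.00.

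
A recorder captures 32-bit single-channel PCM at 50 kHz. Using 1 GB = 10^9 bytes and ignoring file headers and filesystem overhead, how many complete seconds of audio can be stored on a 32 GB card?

160,000 seconds

Uncompressed byte rate = 50,000 × 4 × 1 = 200,000 bytes/s.
Capacity = 32 × 1,000,000,000 = 32,000,000,000 bytes.
32,000,000,000 / 200,000 ≈ 160000 s → 160,000 seconds.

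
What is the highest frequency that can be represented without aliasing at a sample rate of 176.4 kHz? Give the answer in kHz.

88.2 kHz

Nyquist frequency = sample rate / 2 = 176,400 / 2 = 88.2 kHz.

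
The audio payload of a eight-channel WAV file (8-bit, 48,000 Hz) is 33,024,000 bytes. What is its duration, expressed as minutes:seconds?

1:26

Byte rate = 48,000 × 1 × 8 = 384,000 bytes/s.
Duration = 33,024,000 / 384,000 = 86 s.
86 s = 1:26.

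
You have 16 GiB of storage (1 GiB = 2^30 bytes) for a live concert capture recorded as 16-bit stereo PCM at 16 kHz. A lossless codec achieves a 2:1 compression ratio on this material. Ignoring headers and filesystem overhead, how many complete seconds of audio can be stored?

536,870 seconds

Uncompressed byte rate = 16,000 × 2 × 2 = 64,000 bytes/s.
After 2:1 compression, effective rate ≈ 32000 bytes/s.
Capacity = 16 × 1,073,741,824 = 17,179,869,184 bytes.
17,179,869,184 / effective rate ≈ 536870.91 s → 536,870 seconds.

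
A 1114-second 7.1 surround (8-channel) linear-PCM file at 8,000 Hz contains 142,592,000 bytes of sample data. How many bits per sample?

16 bits

Bytes per sample = 142,592,000 / (8,000 × 1,114 × 8) = 142,592,000 / 71,296,000 = 2.
Bit depth = 2 × 8 = 16 bits.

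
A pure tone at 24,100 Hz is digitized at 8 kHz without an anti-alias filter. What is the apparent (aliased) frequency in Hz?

Nyquist = 8,000/2 = 4,000 Hz; 24,100 Hz exceeds it.
Alias = |24,100 − 3×8,000| = |24,100 − 24,000| = 100 Hz.

100 Hz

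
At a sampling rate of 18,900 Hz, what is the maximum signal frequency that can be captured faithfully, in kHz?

Nyquist frequency = sample rate / 2 = 18,900 / 2 = 9.45 kHz.

9.45 kHz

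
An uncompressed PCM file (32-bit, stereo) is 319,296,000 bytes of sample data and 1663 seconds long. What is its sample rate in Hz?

24,000 Hz

Bytes = sample_rate × seconds × bytes_per_sample × channels.
sample_rate = 319,296,000 / (1,663 × 4 × 2) = 319,296,000 / 13,304 = 24,000 Hz.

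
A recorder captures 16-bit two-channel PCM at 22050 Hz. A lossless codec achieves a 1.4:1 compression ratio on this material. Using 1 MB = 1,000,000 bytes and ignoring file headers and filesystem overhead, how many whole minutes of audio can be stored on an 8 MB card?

Uncompressed byte rate = 22,050 × 2 × 2 = 88,200 bytes/s.
After 1.4:1 compression, effective rate ≈ 63000 bytes/s.
Capacity = 8 × 1,000,000 = 8,000,000 bytes.
8,000,000 / effective rate ≈ 126.98 s → 2 minutes.

2 minutes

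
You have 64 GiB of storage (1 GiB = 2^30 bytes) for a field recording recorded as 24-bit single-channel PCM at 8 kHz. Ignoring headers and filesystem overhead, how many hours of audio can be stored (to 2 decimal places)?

795.36 hours

Uncompressed byte rate = 8,000 × 3 × 1 = 24,000 bytes/s.
Capacity = 64 × 1,073,741,824 = 68,719,476,736 bytes.
68,719,476,736 / 24,000 ≈ 2863311.53 s → 795.36 hours.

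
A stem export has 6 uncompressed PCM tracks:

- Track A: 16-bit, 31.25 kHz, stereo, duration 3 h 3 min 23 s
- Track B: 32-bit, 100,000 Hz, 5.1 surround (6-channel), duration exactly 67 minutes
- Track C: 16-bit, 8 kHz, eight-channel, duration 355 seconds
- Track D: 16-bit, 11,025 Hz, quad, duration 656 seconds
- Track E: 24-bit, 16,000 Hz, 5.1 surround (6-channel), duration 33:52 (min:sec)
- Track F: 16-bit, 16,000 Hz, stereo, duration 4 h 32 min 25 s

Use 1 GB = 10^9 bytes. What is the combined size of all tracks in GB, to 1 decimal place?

Track A: 3 h 3 min 23 s = 11,003 s; 31,250 × 11,003 × 2 × 2 = 1,375,375,000 bytes.
Track B: exactly 67 minutes = 4,020 s; 100,000 × 4,020 × 4 × 6 = 9,648,000,000 bytes.
Track C: 8,000 × 355 × 2 × 8 = 45,440,000 bytes.
Track D: 11,025 × 656 × 2 × 4 = 57,859,200 bytes.
Track E: 33:52 (min:sec) = 2,032 s; 16,000 × 2,032 × 3 × 6 = 585,216,000 bytes.
Track F: 4 h 32 min 25 s = 16,345 s; 16,000 × 16,345 × 2 × 2 = 1,046,080,000 bytes.
Total = 12,757,970,200 bytes = 12.8 GB.

12.8 GB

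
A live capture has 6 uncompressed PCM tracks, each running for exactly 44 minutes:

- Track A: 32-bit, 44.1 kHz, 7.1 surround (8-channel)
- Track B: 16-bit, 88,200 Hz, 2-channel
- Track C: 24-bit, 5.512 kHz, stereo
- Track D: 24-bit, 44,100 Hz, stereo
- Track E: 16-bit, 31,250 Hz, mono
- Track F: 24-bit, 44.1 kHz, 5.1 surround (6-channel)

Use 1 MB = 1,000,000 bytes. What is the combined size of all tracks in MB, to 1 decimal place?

7703.4 MB

exactly 44 minutes = 2,640 s.
Track A: 44,100 × 2,640 × 4 × 8 = 3,725,568,000 bytes.
Track B: 88,200 × 2,640 × 2 × 2 = 931,392,000 bytes.
Track C: 5,512 × 2,640 × 3 × 2 = 87,310,080 bytes.
Track D: 44,100 × 2,640 × 3 × 2 = 698,544,000 bytes.
Track E: 31,250 × 2,640 × 2 × 1 = 165,000,000 bytes.
Track F: 44,100 × 2,640 × 3 × 6 = 2,095,632,000 bytes.
Total = 7,703,446,080 bytes = 7703.4 MB.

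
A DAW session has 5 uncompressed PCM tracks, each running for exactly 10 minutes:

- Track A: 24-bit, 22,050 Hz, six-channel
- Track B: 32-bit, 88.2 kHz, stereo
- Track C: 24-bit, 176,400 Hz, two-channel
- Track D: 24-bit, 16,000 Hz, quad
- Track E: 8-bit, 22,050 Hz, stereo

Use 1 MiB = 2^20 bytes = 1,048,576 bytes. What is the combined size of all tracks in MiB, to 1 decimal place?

exactly 10 minutes = 600 s.
Track A: 22,050 × 600 × 3 × 6 = 238,140,000 bytes.
Track B: 88,200 × 600 × 4 × 2 = 423,360,000 bytes.
Track C: 176,400 × 600 × 3 × 2 = 635,040,000 bytes.
Track D: 16,000 × 600 × 3 × 4 = 115,200,000 bytes.
Track E: 22,050 × 600 × 1 × 2 = 26,460,000 bytes.
Total = 1,438,200,000 bytes = 1371.6 MiB.

1371.6 MiB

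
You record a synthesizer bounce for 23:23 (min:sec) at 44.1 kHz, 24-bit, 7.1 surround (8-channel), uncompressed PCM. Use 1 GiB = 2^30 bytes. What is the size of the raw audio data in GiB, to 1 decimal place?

1.4 GiB

Duration = 23:23 (min:sec) = 1,403 s.
Bytes = 44,100 samples/s × 1,403 s × 3 bytes/sample × 8 ch = 1,484,935,200 bytes.
1,484,935,200 / 1,073,741,824 = 1.4 GiB.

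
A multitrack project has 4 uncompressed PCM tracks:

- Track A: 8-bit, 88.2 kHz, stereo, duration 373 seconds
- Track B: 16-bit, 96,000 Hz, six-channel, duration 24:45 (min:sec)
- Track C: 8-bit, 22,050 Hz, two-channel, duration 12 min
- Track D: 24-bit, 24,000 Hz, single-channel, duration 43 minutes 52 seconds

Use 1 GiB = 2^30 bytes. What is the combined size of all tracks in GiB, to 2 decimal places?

1.86 GiB

Track A: 88,200 × 373 × 1 × 2 = 65,797,200 bytes.
Track B: 24:45 (min:sec) = 1,485 s; 96,000 × 1,485 × 2 × 6 = 1,710,720,000 bytes.
Track C: 12 min = 720 s; 22,050 × 720 × 1 × 2 = 31,752,000 bytes.
Track D: 43 minutes 52 seconds = 2,632 s; 24,000 × 2,632 × 3 × 1 = 189,504,000 bytes.
Total = 1,997,773,200 bytes = 1.86 GiB.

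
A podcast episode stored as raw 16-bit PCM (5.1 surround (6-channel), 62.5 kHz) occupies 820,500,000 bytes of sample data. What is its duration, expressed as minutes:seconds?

18:14

Byte rate = 62,500 × 2 × 6 = 750,000 bytes/s.
Duration = 820,500,000 / 750,000 = 1,094 s.
1,094 s = 18:14.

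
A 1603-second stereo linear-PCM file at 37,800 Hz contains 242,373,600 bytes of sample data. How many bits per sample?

Bytes per sample = 242,373,600 / (37,800 × 1,603 × 2) = 242,373,600 / 121,186,800 = 2.
Bit depth = 2 × 8 = 16 bits.

16 bits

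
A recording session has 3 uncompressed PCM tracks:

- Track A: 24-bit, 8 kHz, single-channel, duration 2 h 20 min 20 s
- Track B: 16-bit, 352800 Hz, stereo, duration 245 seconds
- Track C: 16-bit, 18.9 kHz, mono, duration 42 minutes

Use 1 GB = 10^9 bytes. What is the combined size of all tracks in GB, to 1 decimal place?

Track A: 2 h 20 min 20 s = 8,420 s; 8,000 × 8,420 × 3 × 1 = 202,080,000 bytes.
Track B: 352,800 × 245 × 2 × 2 = 345,744,000 bytes.
Track C: 42 minutes = 2,520 s; 18,900 × 2,520 × 2 × 1 = 95,256,000 bytes.
Total = 643,080,000 bytes = 0.6 GB.

0.6 GB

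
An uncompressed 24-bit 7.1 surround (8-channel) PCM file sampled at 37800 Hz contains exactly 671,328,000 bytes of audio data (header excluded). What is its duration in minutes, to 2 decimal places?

12.33 minutes

Byte rate = 37,800 × 3 × 8 = 907,200 bytes/s.
Duration = 671,328,000 / 907,200 = 740 s.
740 s / 60 = 12.33 minutes.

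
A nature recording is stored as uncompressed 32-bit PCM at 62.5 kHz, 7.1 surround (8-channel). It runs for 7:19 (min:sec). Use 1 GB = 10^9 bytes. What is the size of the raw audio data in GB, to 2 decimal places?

0.88 GB

Duration = 7:19 (min:sec) = 439 s.
Bytes = 62,500 samples/s × 439 s × 4 bytes/sample × 8 ch = 878,000,000 bytes.
878,000,000 / 1,000,000,000 = 0.88 GB.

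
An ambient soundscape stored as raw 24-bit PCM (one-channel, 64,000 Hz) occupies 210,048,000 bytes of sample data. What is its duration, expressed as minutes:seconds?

Byte rate = 64,000 × 3 × 1 = 192,000 bytes/s.
Duration = 210,048,000 / 192,000 = 1,094 s.
1,094 s = 18:14.

18:14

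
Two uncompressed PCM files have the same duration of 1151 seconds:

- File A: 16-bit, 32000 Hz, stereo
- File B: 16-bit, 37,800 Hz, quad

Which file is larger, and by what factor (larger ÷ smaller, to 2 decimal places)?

File B, by a factor of 2.36

File A: 32,000 × 2 × 2 = 128,000 bytes/s.
File B: 37,800 × 2 × 4 = 302,400 bytes/s.
File B is larger; ratio = 348,062,400 / 147,328,000 = 2.36.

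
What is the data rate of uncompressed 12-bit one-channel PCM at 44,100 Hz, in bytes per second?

Bit rate = 44,100 × 12 × 1 = 529,200 bits/s.
529,200 / 8 = 66,150 bytes/s.

66,150 bytes/s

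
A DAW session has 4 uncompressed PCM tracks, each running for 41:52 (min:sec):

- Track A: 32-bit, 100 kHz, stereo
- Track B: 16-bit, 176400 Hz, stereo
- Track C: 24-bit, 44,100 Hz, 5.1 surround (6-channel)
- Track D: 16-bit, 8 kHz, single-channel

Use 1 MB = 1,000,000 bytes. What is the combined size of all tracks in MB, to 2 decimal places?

41:52 (min:sec) = 2,512 s.
Track A: 100,000 × 2,512 × 4 × 2 = 2,009,600,000 bytes.
Track B: 176,400 × 2,512 × 2 × 2 = 1,772,467,200 bytes.
Track C: 44,100 × 2,512 × 3 × 6 = 1,994,025,600 bytes.
Track D: 8,000 × 2,512 × 2 × 1 = 40,192,000 bytes.
Total = 5,816,284,800 bytes = 5816.28 MB.

5816.28 MB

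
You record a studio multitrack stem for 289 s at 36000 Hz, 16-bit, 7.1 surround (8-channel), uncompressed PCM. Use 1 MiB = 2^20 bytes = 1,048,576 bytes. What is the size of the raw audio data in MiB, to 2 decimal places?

Bytes = 36,000 samples/s × 289 s × 2 bytes/sample × 8 ch = 166,464,000 bytes.
166,464,000 / 1,048,576 = 158.75 MiB.

158.75 MiB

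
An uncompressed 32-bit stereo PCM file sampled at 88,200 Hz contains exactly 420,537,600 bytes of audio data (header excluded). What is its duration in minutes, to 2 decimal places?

9.93 minutes

Byte rate = 88,200 × 4 × 2 = 705,600 bytes/s.
Duration = 420,537,600 / 705,600 = 596 s.
596 s / 60 = 9.93 minutes.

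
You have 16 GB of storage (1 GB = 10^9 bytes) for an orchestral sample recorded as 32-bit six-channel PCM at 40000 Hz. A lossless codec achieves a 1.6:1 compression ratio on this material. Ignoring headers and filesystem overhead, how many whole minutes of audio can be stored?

444 minutes

Uncompressed byte rate = 40,000 × 4 × 6 = 960,000 bytes/s.
After 1.6:1 compression, effective rate ≈ 600000 bytes/s.
Capacity = 16 × 1,000,000,000 = 16,000,000,000 bytes.
16,000,000,000 / effective rate ≈ 26666.67 s → 444 minutes.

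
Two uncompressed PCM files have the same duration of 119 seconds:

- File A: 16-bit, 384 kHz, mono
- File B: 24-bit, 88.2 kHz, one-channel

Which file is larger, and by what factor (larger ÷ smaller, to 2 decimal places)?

File A: 384,000 × 2 × 1 = 768,000 bytes/s.
File B: 88,200 × 3 × 1 = 264,600 bytes/s.
File A is larger; ratio = 91,392,000 / 31,487,400 = 2.90.

File A, by a factor of 2.90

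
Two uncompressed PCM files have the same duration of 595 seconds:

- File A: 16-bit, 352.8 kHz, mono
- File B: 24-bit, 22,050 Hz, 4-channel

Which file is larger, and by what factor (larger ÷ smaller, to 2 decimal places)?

File A: 352,800 × 2 × 1 = 705,600 bytes/s.
File B: 22,050 × 3 × 4 = 264,600 bytes/s.
File A is larger; ratio = 419,832,000 / 157,437,000 = 2.67.

File A, by a factor of 2.67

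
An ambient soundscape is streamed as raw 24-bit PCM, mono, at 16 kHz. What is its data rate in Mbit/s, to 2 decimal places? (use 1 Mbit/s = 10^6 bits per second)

Bit rate = 16,000 × 24 × 1 = 384,000 bits/s.
= 0.38 Mbit/s.

0.38 Mbit/s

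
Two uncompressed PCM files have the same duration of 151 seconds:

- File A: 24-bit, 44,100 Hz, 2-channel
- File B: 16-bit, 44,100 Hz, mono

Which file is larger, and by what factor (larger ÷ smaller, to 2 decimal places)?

File A, by a factor of 3.00

File A: 44,100 × 3 × 2 = 264,600 bytes/s.
File B: 44,100 × 2 × 1 = 88,200 bytes/s.
File A is larger; ratio = 39,954,600 / 13,318,200 = 3.00.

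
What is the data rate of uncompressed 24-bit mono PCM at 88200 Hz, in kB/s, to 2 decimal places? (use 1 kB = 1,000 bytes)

264.60 kB/s

Bit rate = 88,200 × 24 × 1 = 2,116,800 bits/s.
2,116,800 / 8 = 264,600 B/s = 264.60 kB/s.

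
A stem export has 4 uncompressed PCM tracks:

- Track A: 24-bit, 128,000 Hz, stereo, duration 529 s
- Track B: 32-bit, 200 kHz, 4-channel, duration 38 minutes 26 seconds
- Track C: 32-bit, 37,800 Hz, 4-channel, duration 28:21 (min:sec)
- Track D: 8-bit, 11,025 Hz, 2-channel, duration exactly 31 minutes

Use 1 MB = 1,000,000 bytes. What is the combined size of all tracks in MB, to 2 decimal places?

Track A: 128,000 × 529 × 3 × 2 = 406,272,000 bytes.
Track B: 38 minutes 26 seconds = 2,306 s; 200,000 × 2,306 × 4 × 4 = 7,379,200,000 bytes.
Track C: 28:21 (min:sec) = 1,701 s; 37,800 × 1,701 × 4 × 4 = 1,028,764,800 bytes.
Track D: exactly 31 minutes = 1,860 s; 11,025 × 1,860 × 1 × 2 = 41,013,000 bytes.
Total = 8,855,249,800 bytes = 8855.25 MB.

8855.25 MB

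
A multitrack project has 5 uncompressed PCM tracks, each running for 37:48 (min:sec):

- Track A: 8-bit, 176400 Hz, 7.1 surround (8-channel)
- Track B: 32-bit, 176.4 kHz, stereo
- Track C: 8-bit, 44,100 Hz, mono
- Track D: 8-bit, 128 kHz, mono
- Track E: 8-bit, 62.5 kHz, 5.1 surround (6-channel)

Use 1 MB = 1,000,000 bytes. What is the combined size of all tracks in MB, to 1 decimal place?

37:48 (min:sec) = 2,268 s.
Track A: 176,400 × 2,268 × 1 × 8 = 3,200,601,600 bytes.
Track B: 176,400 × 2,268 × 4 × 2 = 3,200,601,600 bytes.
Track C: 44,100 × 2,268 × 1 × 1 = 100,018,800 bytes.
Track D: 128,000 × 2,268 × 1 × 1 = 290,304,000 bytes.
Track E: 62,500 × 2,268 × 1 × 6 = 850,500,000 bytes.
Total = 7,642,026,000 bytes = 7642.0 MB.

7642.0 MB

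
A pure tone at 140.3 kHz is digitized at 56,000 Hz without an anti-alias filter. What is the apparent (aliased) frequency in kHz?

27.7 kHz

Nyquist = 56,000/2 = 28,000 Hz; 140,300 Hz exceeds it.
Alias = |140,300 − 3×56,000| = |140,300 − 168,000| = 27,700 Hz = 27.7 kHz.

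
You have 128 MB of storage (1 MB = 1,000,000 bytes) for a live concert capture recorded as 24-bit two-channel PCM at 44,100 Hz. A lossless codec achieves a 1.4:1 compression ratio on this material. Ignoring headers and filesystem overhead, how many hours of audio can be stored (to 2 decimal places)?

Uncompressed byte rate = 44,100 × 3 × 2 = 264,600 bytes/s.
After 1.4:1 compression, effective rate ≈ 189000 bytes/s.
Capacity = 128 × 1,000,000 = 128,000,000 bytes.
128,000,000 / effective rate ≈ 677.25 s → 0.19 hours.

0.19 hours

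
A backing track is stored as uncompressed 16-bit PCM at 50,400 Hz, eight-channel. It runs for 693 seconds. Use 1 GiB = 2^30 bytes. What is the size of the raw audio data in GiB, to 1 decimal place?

Bytes = 50,400 samples/s × 693 s × 2 bytes/sample × 8 ch = 558,835,200 bytes.
558,835,200 / 1,073,741,824 = 0.5 GiB.

0.5 GiB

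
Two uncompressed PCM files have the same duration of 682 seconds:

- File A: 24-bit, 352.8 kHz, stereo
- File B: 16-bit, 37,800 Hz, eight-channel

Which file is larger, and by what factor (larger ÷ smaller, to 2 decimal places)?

File A, by a factor of 3.50

File A: 352,800 × 3 × 2 = 2,116,800 bytes/s.
File B: 37,800 × 2 × 8 = 604,800 bytes/s.
File A is larger; ratio = 1,443,657,600 / 412,473,600 = 3.50.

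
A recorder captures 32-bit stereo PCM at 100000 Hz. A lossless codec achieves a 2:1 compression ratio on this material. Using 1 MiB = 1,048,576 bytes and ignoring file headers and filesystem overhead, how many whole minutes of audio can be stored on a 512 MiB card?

Uncompressed byte rate = 100,000 × 4 × 2 = 800,000 bytes/s.
After 2:1 compression, effective rate ≈ 400000 bytes/s.
Capacity = 512 × 1,048,576 = 536,870,912 bytes.
536,870,912 / effective rate ≈ 1342.18 s → 22 minutes.

22 minutes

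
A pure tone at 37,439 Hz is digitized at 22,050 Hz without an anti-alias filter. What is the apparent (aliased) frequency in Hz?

6,661 Hz

Nyquist = 22,050/2 = 11,025 Hz; 37,439 Hz exceeds it.
Alias = |37,439 − 2×22,050| = |37,439 − 44,100| = 6,661 Hz.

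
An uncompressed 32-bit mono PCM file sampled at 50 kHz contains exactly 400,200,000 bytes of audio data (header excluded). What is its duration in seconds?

2,001 seconds

Byte rate = 50,000 × 4 × 1 = 200,000 bytes/s.
Duration = 400,200,000 / 200,000 = 2,001 s.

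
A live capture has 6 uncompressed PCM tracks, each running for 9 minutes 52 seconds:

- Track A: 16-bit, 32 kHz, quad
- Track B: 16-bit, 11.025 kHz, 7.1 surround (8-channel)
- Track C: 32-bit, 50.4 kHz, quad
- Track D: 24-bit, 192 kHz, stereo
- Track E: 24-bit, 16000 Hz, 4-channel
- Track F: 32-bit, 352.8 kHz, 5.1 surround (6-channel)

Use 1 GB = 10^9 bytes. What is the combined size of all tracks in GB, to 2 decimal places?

9 minutes 52 seconds = 592 s.
Track A: 32,000 × 592 × 2 × 4 = 151,552,000 bytes.
Track B: 11,025 × 592 × 2 × 8 = 104,428,800 bytes.
Track C: 50,400 × 592 × 4 × 4 = 477,388,800 bytes.
Track D: 192,000 × 592 × 3 × 2 = 681,984,000 bytes.
Track E: 16,000 × 592 × 3 × 4 = 113,664,000 bytes.
Track F: 352,800 × 592 × 4 × 6 = 5,012,582,400 bytes.
Total = 6,541,600,000 bytes = 6.54 GB.

6.54 GB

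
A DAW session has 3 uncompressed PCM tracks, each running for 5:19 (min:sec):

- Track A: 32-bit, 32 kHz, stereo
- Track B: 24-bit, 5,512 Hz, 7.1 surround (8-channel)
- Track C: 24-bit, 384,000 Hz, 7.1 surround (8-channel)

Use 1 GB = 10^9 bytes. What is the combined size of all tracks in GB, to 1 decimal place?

3.1 GB

5:19 (min:sec) = 319 s.
Track A: 32,000 × 319 × 4 × 2 = 81,664,000 bytes.
Track B: 5,512 × 319 × 3 × 8 = 42,199,872 bytes.
Track C: 384,000 × 319 × 3 × 8 = 2,939,904,000 bytes.
Total = 3,063,767,872 bytes = 3.1 GB.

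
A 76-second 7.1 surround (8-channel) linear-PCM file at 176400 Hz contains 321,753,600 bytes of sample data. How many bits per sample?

24 bits

Bytes per sample = 321,753,600 / (176,400 × 76 × 8) = 321,753,600 / 107,251,200 = 3.
Bit depth = 3 × 8 = 24 bits.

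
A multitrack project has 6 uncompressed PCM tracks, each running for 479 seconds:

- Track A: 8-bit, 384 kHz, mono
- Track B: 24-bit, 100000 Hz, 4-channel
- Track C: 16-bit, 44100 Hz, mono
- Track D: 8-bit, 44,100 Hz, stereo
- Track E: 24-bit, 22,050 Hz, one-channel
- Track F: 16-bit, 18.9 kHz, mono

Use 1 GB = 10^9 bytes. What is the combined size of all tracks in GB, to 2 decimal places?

0.89 GB

Track A: 384,000 × 479 × 1 × 1 = 183,936,000 bytes.
Track B: 100,000 × 479 × 3 × 4 = 574,800,000 bytes.
Track C: 44,100 × 479 × 2 × 1 = 42,247,800 bytes.
Track D: 44,100 × 479 × 1 × 2 = 42,247,800 bytes.
Track E: 22,050 × 479 × 3 × 1 = 31,685,850 bytes.
Track F: 18,900 × 479 × 2 × 1 = 18,106,200 bytes.
Total = 893,023,650 bytes = 0.89 GB.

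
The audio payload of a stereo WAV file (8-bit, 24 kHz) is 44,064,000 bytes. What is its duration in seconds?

Byte rate = 24,000 × 1 × 2 = 48,000 bytes/s.
Duration = 44,064,000 / 48,000 = 918 s.

918 seconds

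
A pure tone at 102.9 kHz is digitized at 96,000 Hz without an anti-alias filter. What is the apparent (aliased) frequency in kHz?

Nyquist = 96,000/2 = 48,000 Hz; 102,900 Hz exceeds it.
Alias = |102,900 − 1×96,000| = |102,900 − 96,000| = 6,900 Hz = 6.9 kHz.

6.9 kHz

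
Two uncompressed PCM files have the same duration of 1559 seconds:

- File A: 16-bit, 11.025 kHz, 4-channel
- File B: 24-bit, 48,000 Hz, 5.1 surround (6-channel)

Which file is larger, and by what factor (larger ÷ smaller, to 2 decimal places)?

File B, by a factor of 9.80

File A: 11,025 × 2 × 4 = 88,200 bytes/s.
File B: 48,000 × 3 × 6 = 864,000 bytes/s.
File B is larger; ratio = 1,346,976,000 / 137,503,800 = 9.80.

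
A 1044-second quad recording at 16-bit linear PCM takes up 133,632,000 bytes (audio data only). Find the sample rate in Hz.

Bytes = sample_rate × seconds × bytes_per_sample × channels.
sample_rate = 133,632,000 / (1,044 × 2 × 4) = 133,632,000 / 8,352 = 16,000 Hz.

16,000 Hz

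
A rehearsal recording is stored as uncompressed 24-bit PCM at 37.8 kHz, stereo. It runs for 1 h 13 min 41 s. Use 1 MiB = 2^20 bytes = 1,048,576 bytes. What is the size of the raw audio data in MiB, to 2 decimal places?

Duration = 1 h 13 min 41 s = 4,421 s.
Bytes = 37,800 samples/s × 4,421 s × 3 bytes/sample × 2 ch = 1,002,682,800 bytes.
1,002,682,800 / 1,048,576 = 956.23 MiB.

956.23 MiB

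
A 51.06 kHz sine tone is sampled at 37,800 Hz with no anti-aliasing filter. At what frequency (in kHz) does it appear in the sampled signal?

Nyquist = 37,800/2 = 18,900 Hz; 51,060 Hz exceeds it.
Alias = |51,060 − 1×37,800| = |51,060 − 37,800| = 13,260 Hz = 13.26 kHz.

13.26 kHz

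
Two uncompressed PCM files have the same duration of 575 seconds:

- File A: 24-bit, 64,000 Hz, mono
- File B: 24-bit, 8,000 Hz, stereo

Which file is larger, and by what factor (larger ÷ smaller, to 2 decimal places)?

File A: 64,000 × 3 × 1 = 192,000 bytes/s.
File B: 8,000 × 3 × 2 = 48,000 bytes/s.
File A is larger; ratio = 110,400,000 / 27,600,000 = 4.00.

File A, by a factor of 4.00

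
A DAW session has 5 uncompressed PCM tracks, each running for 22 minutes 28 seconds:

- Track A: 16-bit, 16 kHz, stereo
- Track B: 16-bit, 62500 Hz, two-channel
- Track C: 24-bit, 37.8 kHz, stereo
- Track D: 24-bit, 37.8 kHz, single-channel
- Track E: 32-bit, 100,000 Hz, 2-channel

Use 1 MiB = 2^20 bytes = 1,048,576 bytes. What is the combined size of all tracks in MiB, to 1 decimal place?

22 minutes 28 seconds = 1,348 s.
Track A: 16,000 × 1,348 × 2 × 2 = 86,272,000 bytes.
Track B: 62,500 × 1,348 × 2 × 2 = 337,000,000 bytes.
Track C: 37,800 × 1,348 × 3 × 2 = 305,726,400 bytes.
Track D: 37,800 × 1,348 × 3 × 1 = 152,863,200 bytes.
Track E: 100,000 × 1,348 × 4 × 2 = 1,078,400,000 bytes.
Total = 1,960,261,600 bytes = 1869.5 MiB.

1869.5 MiB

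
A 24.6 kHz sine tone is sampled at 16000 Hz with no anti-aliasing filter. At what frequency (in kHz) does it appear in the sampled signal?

7.4 kHz

Nyquist = 16,000/2 = 8,000 Hz; 24,600 Hz exceeds it.
Alias = |24,600 − 2×16,000| = |24,600 − 32,000| = 7,400 Hz = 7.4 kHz.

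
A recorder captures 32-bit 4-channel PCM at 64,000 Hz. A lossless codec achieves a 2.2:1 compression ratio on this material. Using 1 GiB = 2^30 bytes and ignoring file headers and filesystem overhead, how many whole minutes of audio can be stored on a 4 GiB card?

Uncompressed byte rate = 64,000 × 4 × 4 = 1,024,000 bytes/s.
After 2.2:1 compression, effective rate ≈ 465454.55 bytes/s.
Capacity = 4 × 1,073,741,824 = 4,294,967,296 bytes.
4,294,967,296 / effective rate ≈ 9227.47 s → 153 minutes.

153 minutes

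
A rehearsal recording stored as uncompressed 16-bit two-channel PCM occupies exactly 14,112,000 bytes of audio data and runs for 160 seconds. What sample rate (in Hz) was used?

22,050 Hz

Bytes = sample_rate × seconds × bytes_per_sample × channels.
sample_rate = 14,112,000 / (160 × 2 × 2) = 14,112,000 / 640 = 22,050 Hz.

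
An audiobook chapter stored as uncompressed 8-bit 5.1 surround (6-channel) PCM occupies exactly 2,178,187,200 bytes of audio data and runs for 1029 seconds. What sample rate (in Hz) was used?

Bytes = sample_rate × seconds × bytes_per_sample × channels.
sample_rate = 2,178,187,200 / (1,029 × 1 × 6) = 2,178,187,200 / 6,174 = 352,800 Hz.

352,800 Hz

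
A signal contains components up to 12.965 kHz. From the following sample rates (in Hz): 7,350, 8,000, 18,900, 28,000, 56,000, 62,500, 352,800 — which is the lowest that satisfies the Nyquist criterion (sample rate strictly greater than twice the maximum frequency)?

Need sample rate > 2 × 12,965 = 25,930 Hz.
Lowest listed rate above 25,930 Hz is 28,000 Hz.

28,000 Hz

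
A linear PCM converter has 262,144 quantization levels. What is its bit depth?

18 bits

log2(262,144) = 18.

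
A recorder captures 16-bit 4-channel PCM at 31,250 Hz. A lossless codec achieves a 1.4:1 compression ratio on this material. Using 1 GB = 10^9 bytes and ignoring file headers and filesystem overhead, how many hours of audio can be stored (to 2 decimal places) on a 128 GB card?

Uncompressed byte rate = 31,250 × 2 × 4 = 250,000 bytes/s.
After 1.4:1 compression, effective rate ≈ 178571.43 bytes/s.
Capacity = 128 × 1,000,000,000 = 128,000,000,000 bytes.
128,000,000,000 / effective rate ≈ 716800 s → 199.11 hours.

199.11 hours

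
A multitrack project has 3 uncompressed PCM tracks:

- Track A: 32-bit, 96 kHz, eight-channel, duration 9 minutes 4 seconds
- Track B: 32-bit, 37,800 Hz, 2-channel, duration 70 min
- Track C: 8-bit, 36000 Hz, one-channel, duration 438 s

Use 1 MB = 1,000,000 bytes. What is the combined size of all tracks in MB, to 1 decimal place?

2957.0 MB

Track A: 9 minutes 4 seconds = 544 s; 96,000 × 544 × 4 × 8 = 1,671,168,000 bytes.
Track B: 70 min = 4,200 s; 37,800 × 4,200 × 4 × 2 = 1,270,080,000 bytes.
Track C: 36,000 × 438 × 1 × 1 = 15,768,000 bytes.
Total = 2,957,016,000 bytes = 2957.0 MB.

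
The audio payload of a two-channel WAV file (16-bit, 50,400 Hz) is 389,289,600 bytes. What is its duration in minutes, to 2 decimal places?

32.18 minutes

Byte rate = 50,400 × 2 × 2 = 201,600 bytes/s.
Duration = 389,289,600 / 201,600 = 1,931 s.
1,931 s / 60 = 32.18 minutes.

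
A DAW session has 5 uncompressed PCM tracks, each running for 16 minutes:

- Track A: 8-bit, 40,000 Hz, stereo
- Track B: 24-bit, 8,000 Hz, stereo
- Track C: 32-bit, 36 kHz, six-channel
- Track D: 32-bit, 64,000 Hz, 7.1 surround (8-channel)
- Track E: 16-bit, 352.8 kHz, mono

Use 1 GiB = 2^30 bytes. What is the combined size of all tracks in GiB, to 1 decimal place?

3.3 GiB

16 minutes = 960 s.
Track A: 40,000 × 960 × 1 × 2 = 76,800,000 bytes.
Track B: 8,000 × 960 × 3 × 2 = 46,080,000 bytes.
Track C: 36,000 × 960 × 4 × 6 = 829,440,000 bytes.
Track D: 64,000 × 960 × 4 × 8 = 1,966,080,000 bytes.
Track E: 352,800 × 960 × 2 × 1 = 677,376,000 bytes.
Total = 3,595,776,000 bytes = 3.3 GiB.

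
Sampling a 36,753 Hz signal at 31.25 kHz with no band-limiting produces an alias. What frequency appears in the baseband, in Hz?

Nyquist = 31,250/2 = 15,625 Hz; 36,753 Hz exceeds it.
Alias = |36,753 − 1×31,250| = |36,753 − 31,250| = 5,503 Hz.

5,503 Hz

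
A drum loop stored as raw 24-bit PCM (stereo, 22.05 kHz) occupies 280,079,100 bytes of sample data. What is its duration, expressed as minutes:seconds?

35:17

Byte rate = 22,050 × 3 × 2 = 132,300 bytes/s.
Duration = 280,079,100 / 132,300 = 2,117 s.
2,117 s = 35:17.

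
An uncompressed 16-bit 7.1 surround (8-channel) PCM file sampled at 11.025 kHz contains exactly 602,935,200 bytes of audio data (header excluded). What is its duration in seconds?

Byte rate = 11,025 × 2 × 8 = 176,400 bytes/s.
Duration = 602,935,200 / 176,400 = 3,418 s.

3,418 seconds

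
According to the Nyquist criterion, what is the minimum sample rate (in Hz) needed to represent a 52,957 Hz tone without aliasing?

Minimum sample rate = 2 × 52,957 Hz = 105,914 Hz.

105,914 Hz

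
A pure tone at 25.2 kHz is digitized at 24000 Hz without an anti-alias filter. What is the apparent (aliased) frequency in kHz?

1.2 kHz

Nyquist = 24,000/2 = 12,000 Hz; 25,200 Hz exceeds it.
Alias = |25,200 − 1×24,000| = |25,200 − 24,000| = 1,200 Hz = 1.2 kHz.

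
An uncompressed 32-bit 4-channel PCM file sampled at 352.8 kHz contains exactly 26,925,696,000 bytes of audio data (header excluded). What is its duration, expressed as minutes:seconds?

79:30

Byte rate = 352,800 × 4 × 4 = 5,644,800 bytes/s.
Duration = 26,925,696,000 / 5,644,800 = 4,770 s.
4,770 s = 79:30.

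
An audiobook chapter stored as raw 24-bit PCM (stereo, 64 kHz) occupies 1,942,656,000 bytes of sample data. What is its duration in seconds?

5,059 seconds

Byte rate = 64,000 × 3 × 2 = 384,000 bytes/s.
Duration = 1,942,656,000 / 384,000 = 5,059 s.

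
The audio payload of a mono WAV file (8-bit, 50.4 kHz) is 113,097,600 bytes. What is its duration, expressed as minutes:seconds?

37:24

Byte rate = 50,400 × 1 × 1 = 50,400 bytes/s.
Duration = 113,097,600 / 50,400 = 2,244 s.
2,244 s = 37:24.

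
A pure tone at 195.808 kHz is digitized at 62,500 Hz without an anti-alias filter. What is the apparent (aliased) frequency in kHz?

Nyquist = 62,500/2 = 31,250 Hz; 195,808 Hz exceeds it.
Alias = |195,808 − 3×62,500| = |195,808 − 187,500| = 8,308 Hz = 8.308 kHz.

8.308 kHz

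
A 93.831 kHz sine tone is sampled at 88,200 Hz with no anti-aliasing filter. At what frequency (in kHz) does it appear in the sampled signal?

Nyquist = 88,200/2 = 44,100 Hz; 93,831 Hz exceeds it.
Alias = |93,831 − 1×88,200| = |93,831 − 88,200| = 5,631 Hz = 5.631 kHz.

5.631 kHz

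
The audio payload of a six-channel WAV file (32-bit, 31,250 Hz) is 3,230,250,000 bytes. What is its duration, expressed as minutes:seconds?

Byte rate = 31,250 × 4 × 6 = 750,000 bytes/s.
Duration = 3,230,250,000 / 750,000 = 4,307 s.
4,307 s = 71:47.

71:47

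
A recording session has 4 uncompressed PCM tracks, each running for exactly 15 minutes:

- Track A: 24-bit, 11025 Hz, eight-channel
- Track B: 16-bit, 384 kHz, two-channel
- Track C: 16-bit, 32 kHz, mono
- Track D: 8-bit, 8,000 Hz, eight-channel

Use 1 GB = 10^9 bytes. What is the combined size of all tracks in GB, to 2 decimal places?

1.74 GB

exactly 15 minutes = 900 s.
Track A: 11,025 × 900 × 3 × 8 = 238,140,000 bytes.
Track B: 384,000 × 900 × 2 × 2 = 1,382,400,000 bytes.
Track C: 32,000 × 900 × 2 × 1 = 57,600,000 bytes.
Track D: 8,000 × 900 × 1 × 8 = 57,600,000 bytes.
Total = 1,735,740,000 bytes = 1.74 GB.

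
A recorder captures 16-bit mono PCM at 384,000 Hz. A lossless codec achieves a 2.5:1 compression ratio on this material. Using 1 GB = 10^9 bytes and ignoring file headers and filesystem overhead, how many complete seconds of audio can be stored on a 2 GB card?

6,510 seconds

Uncompressed byte rate = 384,000 × 2 × 1 = 768,000 bytes/s.
After 2.5:1 compression, effective rate ≈ 307200 bytes/s.
Capacity = 2 × 1,000,000,000 = 2,000,000,000 bytes.
2,000,000,000 / effective rate ≈ 6510.42 s → 6,510 seconds.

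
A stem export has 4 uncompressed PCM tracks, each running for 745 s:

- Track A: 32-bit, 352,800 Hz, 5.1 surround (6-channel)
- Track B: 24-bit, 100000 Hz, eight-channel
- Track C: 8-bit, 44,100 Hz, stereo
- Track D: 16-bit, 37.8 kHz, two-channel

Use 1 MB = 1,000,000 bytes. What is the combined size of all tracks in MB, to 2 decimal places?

8274.42 MB

Track A: 352,800 × 745 × 4 × 6 = 6,308,064,000 bytes.
Track B: 100,000 × 745 × 3 × 8 = 1,788,000,000 bytes.
Track C: 44,100 × 745 × 1 × 2 = 65,709,000 bytes.
Track D: 37,800 × 745 × 2 × 2 = 112,644,000 bytes.
Total = 8,274,417,000 bytes = 8274.42 MB.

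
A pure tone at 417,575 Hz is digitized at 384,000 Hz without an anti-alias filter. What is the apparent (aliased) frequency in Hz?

33,575 Hz

Nyquist = 384,000/2 = 192,000 Hz; 417,575 Hz exceeds it.
Alias = |417,575 − 1×384,000| = |417,575 − 384,000| = 33,575 Hz.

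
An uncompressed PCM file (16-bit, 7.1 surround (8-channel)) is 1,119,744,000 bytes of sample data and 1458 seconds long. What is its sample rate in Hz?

Bytes = sample_rate × seconds × bytes_per_sample × channels.
sample_rate = 1,119,744,000 / (1,458 × 2 × 8) = 1,119,744,000 / 23,328 = 48,000 Hz.

48,000 Hz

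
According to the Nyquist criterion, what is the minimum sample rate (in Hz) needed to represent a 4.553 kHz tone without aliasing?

Minimum sample rate = 2 × 4,553 Hz = 9,106 Hz.

9,106 Hz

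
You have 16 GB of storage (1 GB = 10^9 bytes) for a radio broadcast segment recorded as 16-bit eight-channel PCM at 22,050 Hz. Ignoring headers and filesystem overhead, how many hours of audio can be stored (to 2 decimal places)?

12.60 hours

Uncompressed byte rate = 22,050 × 2 × 8 = 352,800 bytes/s.
Capacity = 16 × 1,000,000,000 = 16,000,000,000 bytes.
16,000,000,000 / 352,800 ≈ 45351.47 s → 12.60 hours.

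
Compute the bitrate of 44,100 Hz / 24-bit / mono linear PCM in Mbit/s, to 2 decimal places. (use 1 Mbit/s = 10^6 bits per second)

1.06 Mbit/s

Bit rate = 44,100 × 24 × 1 = 1,058,400 bits/s.
= 1.06 Mbit/s.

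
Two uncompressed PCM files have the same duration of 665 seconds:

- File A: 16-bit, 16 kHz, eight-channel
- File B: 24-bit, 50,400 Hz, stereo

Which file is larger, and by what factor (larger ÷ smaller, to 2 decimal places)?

File B, by a factor of 1.18

File A: 16,000 × 2 × 8 = 256,000 bytes/s.
File B: 50,400 × 3 × 2 = 302,400 bytes/s.
File B is larger; ratio = 201,096,000 / 170,240,000 = 1.18.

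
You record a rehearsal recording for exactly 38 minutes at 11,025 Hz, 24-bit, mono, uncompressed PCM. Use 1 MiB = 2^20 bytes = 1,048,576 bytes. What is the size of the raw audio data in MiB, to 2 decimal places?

Duration = exactly 38 minutes = 2,280 s.
Bytes = 11,025 samples/s × 2,280 s × 3 bytes/sample × 1 ch = 75,411,000 bytes.
75,411,000 / 1,048,576 = 71.92 MiB.

71.92 MiB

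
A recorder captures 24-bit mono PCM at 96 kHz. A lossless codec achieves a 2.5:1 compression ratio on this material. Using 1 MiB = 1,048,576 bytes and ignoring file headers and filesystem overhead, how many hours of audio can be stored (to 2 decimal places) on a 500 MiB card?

1.26 hours

Uncompressed byte rate = 96,000 × 3 × 1 = 288,000 bytes/s.
After 2.5:1 compression, effective rate ≈ 115200 bytes/s.
Capacity = 500 × 1,048,576 = 524,288,000 bytes.
524,288,000 / effective rate ≈ 4551.11 s → 1.26 hours.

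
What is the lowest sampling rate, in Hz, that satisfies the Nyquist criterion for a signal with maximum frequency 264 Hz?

528 Hz

Minimum sample rate = 2 × 264 Hz = 528 Hz.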